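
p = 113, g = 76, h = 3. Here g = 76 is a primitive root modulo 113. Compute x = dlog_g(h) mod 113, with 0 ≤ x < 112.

51

Baby-step giant-step with m = ceil(sqrt(112)) = 11.
Baby table (76^j mod 113 for j=0..10):
  0:1  1:76  2:13  3:84  4:56  5:75  6:50  7:71
  8:85  9:19  10:88
Giant step factor: 76^(-11) ≡ 70 (mod 113).
Scan 3·70^i mod 113 for i = 0, 1, …:
  i=0: 3   i=1: 97   i=2: 10   i=3: 22
  i=4: 71
Match at i=4, j=7: x = 4·11 + 7 = 51.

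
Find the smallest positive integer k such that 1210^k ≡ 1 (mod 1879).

939

The order of 1210 must divide p − 1 = 1878 = 2 · 3 · 313.
Divisors: 1, 2, 3, 6, 313, 626, 939, 1878.
Check each in increasing order: 1210^1 ≡ 1210;  1210^2 ≡ 359;  1210^3 ≡ 341;  1210^6 ≡ 1662;  1210^313 ≡ 488;  1210^626 ≡ 1390;  1210^939 ≡ 1.
Smallest exponent giving 1 is 939.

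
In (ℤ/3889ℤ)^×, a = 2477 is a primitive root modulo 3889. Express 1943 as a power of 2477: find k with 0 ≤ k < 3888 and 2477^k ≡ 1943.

Baby-step giant-step with m = ceil(sqrt(3888)) = 63.
Baby table (2477^j mod 3889 for j=0..62):
  0:1  1:2477  2:2576  3:2792  4:1142  5:1431  6:1708  7:3373
  8:1349  9:822  10:2147  11:1856  12:514  13:1475  14:1804  15:47
  16:3638  17:513  18:2887  19:3117  20:1144  21:2496  22:2971  23:1179
  24:3633  25:3684  26:1674  27:824  28:3212  29:3119  30:2209  31:3759
  32:777  33:3463  34:2606  35:3211  36:642  37:3522  38:967  39:3524
  40:2032  41:898  42:3727  43:3182  44:2700  45:2709  46:1668  47:1518
  48:3312  49:1923  50:3135  51:2951  52:2196  53:2670  54:2290  55:2168
  56:3316  57:164  58:1772  59:2452  60:2875  61:616  62:1344
Giant step factor: 2477^(-63) ≡ 2655 (mod 3889).
Scan 1943·2655^i mod 3889 for i = 0, 1, …:
  i=0: 1943   i=1: 1851   i=2: 2598   i=3: 2493
  i=4: 3726   i=5: 2803   i=6: 2308   i=7: 2565
  i=8: 436   i=9: 2547     …   i=13: 655
  i=14: 642
Match at i=14, j=36: k = 14·63 + 36 = 918.

918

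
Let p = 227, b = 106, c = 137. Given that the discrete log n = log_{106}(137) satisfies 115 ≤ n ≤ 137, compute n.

131

Compute 106^115 mod 227 = 114, then multiply by 106 repeatedly:
  106^115=114  106^116=53  106^117=170  106^118=87  106^119=142
  106^120=70  106^121=156  106^122=192  106^123=149  106^124=131
  106^125=39  106^126=48  106^127=94  106^128=203  106^129=180
  106^130=12  106^131=137
Found 137 at exponent 131.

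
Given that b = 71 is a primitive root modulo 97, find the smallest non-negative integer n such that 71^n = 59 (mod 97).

41

Baby-step giant-step with m = ceil(sqrt(96)) = 10.
Baby table (71^j mod 97 for j=0..9):
  0:1  1:71  2:94  3:78  4:9  5:57  6:70  7:23
  8:81  9:28
Giant step factor: 71^(-10) ≡ 95 (mod 97).
Scan 59·95^i mod 97 for i = 0, 1, …:
  i=0: 59   i=1: 76   i=2: 42   i=3: 13
  i=4: 71
Match at i=4, j=1: n = 4·10 + 1 = 41.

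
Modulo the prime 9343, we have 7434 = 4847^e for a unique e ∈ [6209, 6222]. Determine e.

Compute 4847^6209 mod 9343 = 5928, then multiply by 4847 repeatedly:
  4847^6209=5928  4847^6210=3291  4847^6211=2976  4847^6212=8423  4847^6213=6714
  4847^6214=1089  4847^6215=8931  4847^6216=2438  4847^6217=7434
Found 7434 at exponent 6217.

6217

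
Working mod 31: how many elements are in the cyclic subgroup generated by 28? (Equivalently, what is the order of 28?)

The order of 28 must divide p − 1 = 30 = 2 · 3 · 5.
Divisors: 1, 2, 3, 5, 6, 10, 15, 30.
Check each in increasing order: 28^1 ≡ 28;  28^2 ≡ 9;  28^3 ≡ 4;  28^5 ≡ 5;  28^6 ≡ 16;  28^10 ≡ 25;  28^15 ≡ 1.
Smallest exponent giving 1 is 15.

15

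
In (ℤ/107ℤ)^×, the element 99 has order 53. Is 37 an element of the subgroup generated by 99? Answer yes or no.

yes

37 ∈ ⟨99⟩ iff 37^53 ≡ 1 (mod 107), since |⟨99⟩| = 53.
37^53 mod 107 = 1.
Since 1 = 1, 37 lies in the subgroup.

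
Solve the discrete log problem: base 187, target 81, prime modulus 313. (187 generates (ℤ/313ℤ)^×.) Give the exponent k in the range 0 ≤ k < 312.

112

Baby-step giant-step with m = ceil(sqrt(312)) = 18.
Baby table (187^j mod 313 for j=0..17):
  0:1  1:187  2:226  3:7  4:57  5:17  6:49  7:86
  8:119  9:30  10:289  11:207  12:210  13:145  14:197  15:218
  16:76  17:127
Giant step factor: 187^(-18) ≡ 8 (mod 313).
Scan 81·8^i mod 313 for i = 0, 1, …:
  i=0: 81   i=1: 22   i=2: 176   i=3: 156
  i=4: 309   i=5: 281   i=6: 57
Match at i=6, j=4: k = 6·18 + 4 = 112.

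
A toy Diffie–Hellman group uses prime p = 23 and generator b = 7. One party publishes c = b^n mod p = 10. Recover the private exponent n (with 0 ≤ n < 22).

Successive powers of 7 modulo 23:
  7^0=1  7^1=7  7^2=3  7^3=21  7^4=9  7^5=17
  7^6=4  7^7=5  7^8=12  7^9=15  7^10=13  7^11=22
  7^12=16  7^13=20  7^14=2  7^15=14  7^16=6  7^17=19
  7^18=18  7^19=11  7^20=8  7^21=10
So 7^21 ≡ 10 (mod 23), giving n = 21.

21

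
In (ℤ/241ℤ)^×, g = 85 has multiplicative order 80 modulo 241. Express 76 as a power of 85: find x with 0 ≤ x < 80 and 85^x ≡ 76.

25

Baby-step giant-step with m = ceil(sqrt(80)) = 9.
Baby table (85^j mod 241 for j=0..8):
  0:1  1:85  2:236  3:57  4:25  5:197  6:116  7:220
  8:143
Giant step factor: 85^(-9) ≡ 101 (mod 241).
Scan 76·101^i mod 241 for i = 0, 1, …:
  i=0: 76   i=1: 205   i=2: 220
Match at i=2, j=7: x = 2·9 + 7 = 25.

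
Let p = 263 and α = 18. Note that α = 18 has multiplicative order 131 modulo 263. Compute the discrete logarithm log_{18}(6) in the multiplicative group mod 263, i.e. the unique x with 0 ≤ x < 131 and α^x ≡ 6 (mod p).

46

Baby-step giant-step with m = ceil(sqrt(131)) = 12.
Baby table (18^j mod 263 for j=0..11):
  0:1  1:18  2:61  3:46  4:39  5:176  6:12  7:216
  8:206  9:26  10:205  11:8
Giant step factor: 18^(-12) ≡ 221 (mod 263).
Scan 6·221^i mod 263 for i = 0, 1, …:
  i=0: 6   i=1: 11   i=2: 64   i=3: 205
Match at i=3, j=10: x = 3·12 + 10 = 46.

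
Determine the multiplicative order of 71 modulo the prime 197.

The order of 71 must divide p − 1 = 196 = 2^2 · 7^2.
Divisors: 1, 2, 4, 7, 14, 28, 49, 98, 196.
Check each in increasing order: 71^1 ≡ 71;  71^2 ≡ 116;  71^4 ≡ 60;  71^7 ≡ 84;  71^14 ≡ 161;  71^28 ≡ 114;  71^49 ≡ 14;  71^98 ≡ 196;  71^196 ≡ 1.
Smallest exponent giving 1 is 196.

196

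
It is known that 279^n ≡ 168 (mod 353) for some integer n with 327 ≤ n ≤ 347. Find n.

Compute 279^327 mod 353 = 227, then multiply by 279 repeatedly:
  279^327=227  279^328=146  279^329=139  279^330=304  279^331=96
  279^332=309  279^333=79  279^334=155  279^335=179  279^336=168
Found 168 at exponent 336.

336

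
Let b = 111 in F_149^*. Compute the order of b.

148

The order of 111 must divide p − 1 = 148 = 2^2 · 37.
Divisors: 1, 2, 4, 37, 74, 148.
Check each in increasing order: 111^1 ≡ 111;  111^2 ≡ 103;  111^4 ≡ 30;  111^37 ≡ 44;  111^74 ≡ 148;  111^148 ≡ 1.
Smallest exponent giving 1 is 148.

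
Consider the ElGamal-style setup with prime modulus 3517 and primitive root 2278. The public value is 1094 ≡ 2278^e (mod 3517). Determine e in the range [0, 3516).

Baby-step giant-step with m = ceil(sqrt(3516)) = 60.
Baby table (2278^j mod 3517 for j=0..59):
  0:1  1:2278  2:1709  3:3300  4:1571  5:1949  6:1368  7:242
  8:2624  9:2089  10:241  11:346  12:380  13:458  14:2292  15:1948
  16:2607  17:2050  18:2841  19:518  20:1809  21:2495  22:138  23:1351
  24:203  25:1707  26:2261  27:1670  28:2383  29:1743  30:3378  31:3405
  32:1605  33:2027  34:3202  35:3415  36:3283  37:1532  38:1032  39:1540
  40:1671  41:1144  42:3452  43:3161  44:1459  45:37  46:3395  47:3444
  48:2522  49:1855  50:1773  51:1378  52:1920  53:2129  54:3436  55:1883
  56:2251  57:3509  58:2878  59:396
Giant step factor: 2278^(-60) ≡ 2032 (mod 3517).
Scan 1094·2032^i mod 3517 for i = 0, 1, …:
  i=0: 1094   i=1: 264   i=2: 1864   i=3: 3356
  i=4: 3446   i=5: 3442   i=6: 2348   i=7: 2084
  i=8: 220   i=9: 381     …   i=18: 3370
  i=19: 241
Match at i=19, j=10: e = 19·60 + 10 = 1150.

1150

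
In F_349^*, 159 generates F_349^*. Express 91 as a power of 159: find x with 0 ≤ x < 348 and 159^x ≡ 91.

Baby-step giant-step with m = ceil(sqrt(348)) = 19.
Baby table (159^j mod 349 for j=0..18):
  0:1  1:159  2:153  3:246  4:26  5:295  6:139  7:114
  8:327  9:341  10:124  11:172  12:126  13:141  14:83  15:284
  16:135  17:176  18:64
Giant step factor: 159^(-19) ≡ 165 (mod 349).
Scan 91·165^i mod 349 for i = 0, 1, …:
  i=0: 91   i=1: 8   i=2: 273   i=3: 24
  i=4: 121   i=5: 72   i=6: 14   i=7: 216
  i=8: 42   i=9: 299   i=10: 126
Match at i=10, j=12: x = 10·19 + 12 = 202.

202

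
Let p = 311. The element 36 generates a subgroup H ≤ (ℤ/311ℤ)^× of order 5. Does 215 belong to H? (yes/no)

no

⟨36⟩ has order 5; its elements mod 311 are {1, 6, 36, 52, 216}.
215 is not in this set.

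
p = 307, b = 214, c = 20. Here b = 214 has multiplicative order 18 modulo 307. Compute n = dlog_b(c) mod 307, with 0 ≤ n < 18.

5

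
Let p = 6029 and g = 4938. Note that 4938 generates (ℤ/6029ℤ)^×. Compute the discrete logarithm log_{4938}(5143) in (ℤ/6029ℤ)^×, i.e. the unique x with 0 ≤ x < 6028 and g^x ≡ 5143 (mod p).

4683

Baby-step giant-step with m = ceil(sqrt(6028)) = 78.
Baby table (4938^j mod 6029 for j=0..77):
  0:1  1:4938  2:2568  3:1797  4:4927  5:2511  6:3694  7:3247
  8:2575  9:189  10:4816  11:3032  12:2009  13:2737  14:4317  15:4831
  16:4754  17:4355  18:5576  19:5874  20:293  21:5903  22:4828  23:1998
  24:2680  25:185  26:3151  27:4818  28:850  29:1116  30:302  31:2113
  32:3824  33:84  34:4820  35:4697  36:223  37:3896  38:5938  39:2817
  40:1443  41:5285  42:3818  43:601  44:1470  45:5973  46:806  47:888
  48:1861  49:1422  50:4080  51:4151  52:5067  53:496  54:1474  55:1609
  56:5049  57:2047  58:3482  59:5437  60:769  61:5081  62:3309  63:1252
  64:2651  65:1679  66:1027  67:937  68:2663  69:645  70:1698  71:4414
  72:1497  73:632  74:3823  75:1175  76:2252  77:2900
Giant step factor: 4938^(-78) ≡ 4805 (mod 6029).
Scan 5143·4805^i mod 6029 for i = 0, 1, …:
  i=0: 5143   i=1: 5273   i=2: 2907   i=3: 4971
  i=4: 4786   i=5: 2124   i=6: 4752   i=7: 1537
  i=8: 5789   i=9: 4368     …   i=59: 5599
  i=60: 1797
Match at i=60, j=3: x = 60·78 + 3 = 4683.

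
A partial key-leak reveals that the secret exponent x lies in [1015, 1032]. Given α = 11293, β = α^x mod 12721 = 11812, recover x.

1024

Compute 11293^1015 mod 12721 = 7289, then multiply by 11293 repeatedly:
  11293^1015=7289  11293^1016=9807  11293^1017=1425  11293^1018=460  11293^1019=4612
  11293^1020=3542  11293^1021=4982  11293^1022=9464  11293^1023=7831  11293^1024=11812
Found 11812 at exponent 1024.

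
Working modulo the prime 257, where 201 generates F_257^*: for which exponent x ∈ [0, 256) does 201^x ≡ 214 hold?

Baby-step giant-step with m = ceil(sqrt(256)) = 16.
Baby table (201^j mod 257 for j=0..15):
  0:1  1:201  2:52  3:172  4:134  5:206  6:29  7:175
  8:223  9:105  10:31  11:63  12:70  13:192  14:42  15:218
Giant step factor: 201^(-16) ≡ 255 (mod 257).
Scan 214·255^i mod 257 for i = 0, 1, …:
  i=0: 214   i=1: 86   i=2: 85   i=3: 87
  i=4: 83   i=5: 91   i=6: 75   i=7: 107
  i=8: 43   i=9: 171   i=10: 172
Match at i=10, j=3: x = 10·16 + 3 = 163.

163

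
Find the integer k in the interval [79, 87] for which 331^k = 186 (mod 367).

Compute 331^79 mod 367 = 186, then multiply by 331 repeatedly:
  331^79=186
Found 186 at exponent 79.

79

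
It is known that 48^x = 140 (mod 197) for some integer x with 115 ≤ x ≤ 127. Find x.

121

Compute 48^115 mod 197 = 79, then multiply by 48 repeatedly:
  48^115=79  48^116=49  48^117=185  48^118=15  48^119=129
  48^120=85  48^121=140
Found 140 at exponent 121.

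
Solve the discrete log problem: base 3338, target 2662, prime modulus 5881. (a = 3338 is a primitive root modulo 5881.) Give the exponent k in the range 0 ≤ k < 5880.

Baby-step giant-step with m = ceil(sqrt(5880)) = 77.
Baby table (3338^j mod 5881 for j=0..76):
  0:1  1:3338  2:3630  3:2080  4:3460  5:5077  6:3865  7:4337
  8:3765  9:5754  10:5387  11:3589  12:485  13:1655  14:2131  15:3149
  16:2015  17:4087  18:4367  19:3928  20:2915  21:3096  22:1531  23:5770
  24:5866  25:2859  26:4360  27:4086  28:1029  29:298  30:835  31:5517
  32:2335  33:1905  34:1529  35:4975  36:4487  37:4580  38:3321  39:5694
  40:5061  41:3386  42:5067  43:5771  44:3323  45:608  46:559  47:1665
  48:225  49:4163  50:5172  51:3401  52:2208  53:1411  54:5118  55:5460
  56:261  57:830  58:589  59:1828  60:3267  61:1872  62:3114  63:2805
  64:538  65:2139  66:448  67:1650  68:3084  69:2642  70:3377  71:4430
  72:2506  73:2246  74:4754  75:1914  76:2166
Giant step factor: 3338^(-77) ≡ 713 (mod 5881).
Scan 2662·713^i mod 5881 for i = 0, 1, …:
  i=0: 2662   i=1: 4324   i=2: 1368   i=3: 5019
  i=4: 2899   i=5: 2756   i=6: 774   i=7: 4929
  i=8: 3420   i=9: 3726     …   i=72: 5550
  i=73: 5118
Match at i=73, j=54: k = 73·77 + 54 = 5675.

5675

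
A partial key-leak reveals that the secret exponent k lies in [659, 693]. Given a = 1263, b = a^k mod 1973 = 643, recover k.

Compute 1263^659 mod 1973 = 648, then multiply by 1263 repeatedly:
  1263^659=648  1263^660=1602  1263^661=1001  1263^662=1543  1263^663=1458
  1263^664=645  1263^665=1759  1263^666=19  1263^667=321  1263^668=958
  1263^669=505  1263^670=536  1263^671=229  1263^672=1169  1263^673=643
Found 643 at exponent 673.

673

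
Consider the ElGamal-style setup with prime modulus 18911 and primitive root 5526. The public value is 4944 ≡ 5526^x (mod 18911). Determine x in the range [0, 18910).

18512

Baby-step giant-step with m = ceil(sqrt(18910)) = 138.
Baby table (5526^j mod 18911 for j=0..137):
  0:1  1:5526  2:14322  3:837  4:10978  5:16851  6:862  7:16751
  8:15592  9:2876  10:7536  11:1914  12:5515  13:10269  14:13494  15:1771
  16:9559  17:4611  18:7269  19:1530  20:1563  21:13722  22:13573  23:3372
  24:6337  25:14001  26:4625  27:8989  28:12928  29:13281  30:16126  31:3644
  32:15440  33:13919  34:5357  35:7067  36:1027  37:1902  38:14847  39:8604
  40:3450  41:2412  42:15368  43:13178  44:14278  45:3536  46:4873  47:17845
  48:9516  49:12836  50:15486  51:3361  52:2284  53:7747  54:14329  55:1697
  56:16677  57:3799  58:2064  59:2331  60:2715  61:6667  62:3214  63:3135
  64:1534  65:4756  66:14277  67:16921  68:9462  69:17008  70:17449  71:14896
  72:14624  73:5521  74:5603  75:4871  76:6793  77:18694  78:11162  79:12441
  80:7481  81:560  82:12067  83:2056  84:14856  85:1605  86:18882  87:9945
  88:704  89:13549  90:3125  91:3007  92:12824  93:5907  94:1696  95:11151
  96:8388  97:1227  98:10264  99:4775  100:5805  101:5374  102:6454  103:17569
  104:16131  105:12363  106:11406  107:18104  108:3514  109:15678  110:5337  111:10013
  112:17163  113:4073  114:3308  115:11982  116:5121  117:7790  118:6104  119:12391
  120:14846  121:3078  122:8039  123:1575  124:4390  125:15238  126:13416  127:5696
  128:8192  129:14969  130:1980  131:10922  132:9971  133:12003  134:7701  135:5976
  136:4770  137:15997
Giant step factor: 5526^(-138) ≡ 6370 (mod 18911).
Scan 4944·6370^i mod 18911 for i = 0, 1, …:
  i=0: 4944   i=1: 6465   i=2: 12803   i=3: 10878
  i=4: 2956   i=5: 13275   i=6: 10669   i=7: 14307
  i=8: 3481   i=9: 10278     …   i=133: 10857
  i=134: 1563
Match at i=134, j=20: x = 134·138 + 20 = 18512.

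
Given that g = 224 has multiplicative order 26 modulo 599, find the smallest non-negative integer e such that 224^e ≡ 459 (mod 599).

Successive powers of 224 modulo 599:
  224^0=1  224^1=224  224^2=459
So 224^2 ≡ 459 (mod 599), giving e = 2.

2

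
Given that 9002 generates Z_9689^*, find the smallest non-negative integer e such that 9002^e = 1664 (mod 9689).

Baby-step giant-step with m = ceil(sqrt(9688)) = 99.
Baby table (9002^j mod 9689 for j=0..98):
  0:1  1:9002  2:6897  3:9371  4:5308  5:6157  6:4234  7:7631
  8:8941  9:359  10:5281  11:5328  12:2106  13:6528  14:1271  15:8522
  16:7231  17:2760  18:2924  19:6524  20:4019  21:312  22:8503  23:906
  24:7363  25:8966  26:2562  27:3304  28:7067  29:8849  30:5429  31:542
  32:5517  33:7909  34:2046  35:8992  36:4078  37:8224  38:8488  39:1522
  40:798  41:4047  42:454  43:7839  44:1691  45:963  46:6960  47:4846
  48:3814  49:5501  50:9212  51:7962  52:4391  53:6351  54:6602  55:8567
  56:5383  57:3077  58:7992  59:3159  60:103  61:6751  62:3094  63:6002
  64:4140  65:4386  66:97  67:1184  68:468  69:7910  70:1359  71:6200
  72:3760  73:3843  74:4956  75:5756  76:8429  77:3299  78:813  79:3431
  80:7019  81:3069  82:3799  83:6117  84:2647  85:3043  86:2283  87:1197
  88:1226  89:681  90:6914  91:7381  92:6289  93:751  94:7269  95:5721
  96:3407  97:4129  98:2254
Giant step factor: 9002^(-99) ≡ 6235 (mod 9689).
Scan 1664·6235^i mod 9689 for i = 0, 1, …:
  i=0: 1664   i=1: 7810   i=2: 8125   i=3: 5283
  i=4: 6594   i=5: 3163   i=6: 4190   i=7: 3106
  i=8: 7288   i=9: 8959     …   i=92: 9460
  i=93: 6157
Match at i=93, j=5: e = 93·99 + 5 = 9212.

9212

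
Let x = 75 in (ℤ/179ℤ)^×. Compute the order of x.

The order of 75 must divide p − 1 = 178 = 2 · 89.
Divisors: 1, 2, 89, 178.
Check each in increasing order: 75^1 ≡ 75;  75^2 ≡ 76;  75^89 ≡ 1.
Smallest exponent giving 1 is 89.

89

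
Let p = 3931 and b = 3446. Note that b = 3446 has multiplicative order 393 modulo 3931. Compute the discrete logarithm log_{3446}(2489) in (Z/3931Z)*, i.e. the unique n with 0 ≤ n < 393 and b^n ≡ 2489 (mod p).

50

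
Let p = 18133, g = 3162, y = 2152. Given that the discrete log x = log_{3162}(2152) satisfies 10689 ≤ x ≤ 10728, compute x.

Compute 3162^10689 mod 18133 = 9389, then multiply by 3162 repeatedly:
  3162^10689=9389  3162^10690=4297  3162^10691=5497  3162^10692=10100  3162^10693=3987
  3162^10694=4459  3162^10695=10017  3162^10696=13536  3162^10697=6952  3162^10698=5028
  3162^10699=14028  3162^10700=3218  3162^10701=2703  3162^10702=6243  3162^10703=11662
  3162^10704=10855  3162^10705=15874  3162^10706=1444  3162^10707=14545  3162^10708=6002
  3162^10709=11206  3162^10710=1490  3162^10711=14933  3162^10712=17947  3162^10713=10257
  3162^10714=10830  3162^10715=9356  3162^10716=8749  3162^10717=11513  3162^10718=11175
  3162^10719=12266  3162^10720=16738  3162^10721=13462  3162^10722=8693  3162^10723=15771
  3162^10724=2152
Found 2152 at exponent 10724.

10724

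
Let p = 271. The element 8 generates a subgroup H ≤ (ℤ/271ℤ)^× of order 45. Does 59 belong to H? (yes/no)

59 ∈ ⟨8⟩ iff 59^45 ≡ 1 (mod 271), since |⟨8⟩| = 45.
59^45 mod 271 = 243.
Since 243 ≠ 1, 59 does not lie in the subgroup.

no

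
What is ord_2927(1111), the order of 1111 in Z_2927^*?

The order of 1111 must divide p − 1 = 2926 = 2 · 7 · 11 · 19.
Divisors: 1, 2, 7, 11, 14, 19, 22, 38, 77, 133, 154, 209, 266, 418, 1463, 2926.
Check each in increasing order: 1111^1 ≡ 1111;  1111^2 ≡ 2054;  1111^7 ≡ 314;  1111^11 ≡ 2840;  1111^14 ≡ 2005;  1111^19 ≡ 2692;  1111^22 ≡ 1715;  1111^38 ≡ 2539;  1111^77 ≡ 2677;  1111^133 ≡ 2224;  1111^154 ≡ 1033;  1111^209 ≡ 2034;  1111^266 ≡ 2473;  1111^418 ≡ 1305;  1111^1463 ≡ 1.
Smallest exponent giving 1 is 1463.

1463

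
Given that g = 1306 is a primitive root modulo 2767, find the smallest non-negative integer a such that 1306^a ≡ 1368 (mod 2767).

Baby-step giant-step with m = ceil(sqrt(2766)) = 53.
Baby table (1306^j mod 2767 for j=0..52):
  0:1  1:1306  2:1164  3:1101  4:1833  5:443  6:255  7:990
  8:751  9:1288  10:2559  11:2285  12:1384  13:653  14:582  15:1934
  16:2300  17:1605  18:1511  19:495  20:1759  21:644  22:2663  23:2526
  24:692  25:1710  26:291  27:967  28:1150  29:2186  30:2139  31:1631
  32:2263  33:322  34:2715  35:1263  36:346  37:855  38:1529  39:1867
  40:575  41:1093  42:2453  43:2199  44:2515  45:161  46:2741  47:2015
  48:173  49:1811  50:2148  51:2317  52:1671
Giant step factor: 1306^(-53) ≡ 1243 (mod 2767).
Scan 1368·1243^i mod 2767 for i = 0, 1, …:
  i=0: 1368   i=1: 1486   i=2: 1509   i=3: 2428
  i=4: 1974   i=5: 2120   i=6: 976   i=7: 1222
  i=8: 2630   i=9: 1263
Match at i=9, j=35: a = 9·53 + 35 = 512.

512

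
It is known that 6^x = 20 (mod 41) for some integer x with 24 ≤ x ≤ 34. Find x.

Compute 6^24 mod 41 = 16, then multiply by 6 repeatedly:
  6^24=16  6^25=14  6^26=2  6^27=12  6^28=31
  6^29=22  6^30=9  6^31=13  6^32=37  6^33=17
  6^34=20
Found 20 at exponent 34.

34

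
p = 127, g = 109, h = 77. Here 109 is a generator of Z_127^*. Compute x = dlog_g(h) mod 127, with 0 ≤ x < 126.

51

Baby-step giant-step with m = ceil(sqrt(126)) = 12.
Baby table (109^j mod 127 for j=0..11):
  0:1  1:109  2:70  3:10  4:74  5:65  6:100  7:105
  8:15  9:111  10:34  11:23
Giant step factor: 109^(-12) ≡ 50 (mod 127).
Scan 77·50^i mod 127 for i = 0, 1, …:
  i=0: 77   i=1: 40   i=2: 95   i=3: 51
  i=4: 10
Match at i=4, j=3: x = 4·12 + 3 = 51.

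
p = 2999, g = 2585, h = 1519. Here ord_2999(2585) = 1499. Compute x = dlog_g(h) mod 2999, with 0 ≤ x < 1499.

Baby-step giant-step with m = ceil(sqrt(1499)) = 39.
Baby table (2585^j mod 2999 for j=0..38):
  0:1  1:2585  2:453  3:1395  4:1277  5:2145  6:2673  7:9
  8:2272  9:1078  10:559  11:2496  12:1311  13:65  14:81  15:2454
  16:705  17:2032  18:1471  19:2802  20:585  21:729  22:1093  23:347
  24:294  25:1243  26:1226  27:2266  28:563  29:840  30:124  31:2646
  32:2190  33:2037  34:2400  35:2068  36:1562  37:1116  38:2821
Giant step factor: 2585^(-39) ≡ 2812 (mod 2999).
Scan 1519·2812^i mod 2999 for i = 0, 1, …:
  i=0: 1519   i=1: 852   i=2: 2622   i=3: 1522
  i=4: 291   i=5: 2564   i=6: 372   i=7: 2412
  i=8: 1805   i=9: 1352     …   i=25: 618
  i=26: 1395
Match at i=26, j=3: x = 26·39 + 3 = 1017.

1017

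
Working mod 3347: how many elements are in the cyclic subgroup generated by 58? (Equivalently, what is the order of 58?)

1673

The order of 58 must divide p − 1 = 3346 = 2 · 7 · 239.
Divisors: 1, 2, 7, 14, 239, 478, 1673, 3346.
Check each in increasing order: 58^1 ≡ 58;  58^2 ≡ 17;  58^7 ≡ 459;  58^14 ≡ 3167;  58^239 ≡ 1574;  58^478 ≡ 696;  58^1673 ≡ 1.
Smallest exponent giving 1 is 1673.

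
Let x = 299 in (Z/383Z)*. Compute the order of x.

382

The order of 299 must divide p − 1 = 382 = 2 · 191.
Divisors: 1, 2, 191, 382.
Check each in increasing order: 299^1 ≡ 299;  299^2 ≡ 162;  299^191 ≡ 382;  299^382 ≡ 1.
Smallest exponent giving 1 is 382.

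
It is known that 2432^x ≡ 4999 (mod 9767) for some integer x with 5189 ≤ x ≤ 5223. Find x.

Compute 2432^5189 mod 9767 = 2117, then multiply by 2432 repeatedly:
  2432^5189=2117  2432^5190=1335  2432^5191=4076  2432^5192=9094  2432^5193=4120
  2432^5194=8665  2432^5195=5861  2432^5196=3899  2432^5197=8378  2432^5198=1334
  2432^5199=1644  2432^5200=3505  2432^5201=7336  2432^5202=6610  2432^5203=8805
  2432^5204=4496  2432^5205=4999
Found 4999 at exponent 5205.

5205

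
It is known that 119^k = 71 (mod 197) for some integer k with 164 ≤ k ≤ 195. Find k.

171

Compute 119^164 mod 197 = 70, then multiply by 119 repeatedly:
  119^164=70  119^165=56  119^166=163  119^167=91  119^168=191
  119^169=74  119^170=138  119^171=71
Found 71 at exponent 171.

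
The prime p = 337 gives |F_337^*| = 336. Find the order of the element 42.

14

The order of 42 must divide p − 1 = 336 = 2^4 · 3 · 7.
Divisors: 1, 2, 3, 4, 6, 7, 8, 12, 14, 16, 21, 24, 28, 42, 48, 56, 84, 112, 168, 336.
Check each in increasing order: 42^1 ≡ 42;  42^2 ≡ 79;  42^3 ≡ 285;  42^4 ≡ 175;  42^6 ≡ 8;  42^7 ≡ 336;  42^8 ≡ 295;  42^12 ≡ 64;  42^14 ≡ 1.
Smallest exponent giving 1 is 14.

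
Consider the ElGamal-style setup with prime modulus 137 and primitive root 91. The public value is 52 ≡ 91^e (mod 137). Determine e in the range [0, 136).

23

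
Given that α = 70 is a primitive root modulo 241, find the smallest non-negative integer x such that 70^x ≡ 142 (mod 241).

Baby-step giant-step with m = ceil(sqrt(240)) = 16.
Baby table (70^j mod 241 for j=0..15):
  0:1  1:70  2:80  3:57  4:134  5:222  6:116  7:167
  8:122  9:105  10:120  11:206  12:201  13:92  14:174  15:130
Giant step factor: 70^(-16) ≡ 54 (mod 241).
Scan 142·54^i mod 241 for i = 0, 1, …:
  i=0: 142   i=1: 197   i=2: 34   i=3: 149
  i=4: 93   i=5: 202   i=6: 63   i=7: 28
  i=8: 66   i=9: 190   i=10: 138   i=11: 222
Match at i=11, j=5: x = 11·16 + 5 = 181.

181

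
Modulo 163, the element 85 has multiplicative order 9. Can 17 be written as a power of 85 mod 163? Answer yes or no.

17 ∈ ⟨85⟩ iff 17^9 ≡ 1 (mod 163), since |⟨85⟩| = 9.
17^9 mod 163 = 105.
Since 105 ≠ 1, 17 does not lie in the subgroup.

no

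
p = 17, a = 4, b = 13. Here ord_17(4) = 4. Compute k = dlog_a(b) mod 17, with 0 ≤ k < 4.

3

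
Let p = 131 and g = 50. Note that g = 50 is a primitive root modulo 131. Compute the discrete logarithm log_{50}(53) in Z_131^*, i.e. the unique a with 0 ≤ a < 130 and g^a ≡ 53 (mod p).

Baby-step giant-step with m = ceil(sqrt(130)) = 12.
Baby table (50^j mod 131 for j=0..11):
  0:1  1:50  2:11  3:26  4:121  5:24  6:21  7:2
  8:100  9:22  10:52  11:111
Giant step factor: 50^(-12) ≡ 101 (mod 131).
Scan 53·101^i mod 131 for i = 0, 1, …:
  i=0: 53   i=1: 113   i=2: 16   i=3: 44
  i=4: 121
Match at i=4, j=4: a = 4·12 + 4 = 52.

52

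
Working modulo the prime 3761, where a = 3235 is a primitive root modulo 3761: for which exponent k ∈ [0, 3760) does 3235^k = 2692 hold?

Baby-step giant-step with m = ceil(sqrt(3760)) = 62.
Baby table (3235^j mod 3761 for j=0..61):
  0:1  1:3235  2:2123  3:319  4:1451  5:257  6:214  7:266
  8:3002  9:568  10:2112  11:2344  12:664  13:509  14:3058  15:1200
  16:648  17:1403  18:2939  19:3618  20:3759  21:1052  22:3276  23:3123
  24:859  25:3247  26:3333  27:3229  28:1518  29:2625  30:3298  31:2834
  32:2433  33:2743  34:1406  35:1361  36:2465  37:955  38:1644  39:286
  40:4  41:1657  42:970  43:1276  44:2043  45:1028  46:856  47:1064
  48:725  49:2272  50:926  51:1854  52:2656  53:2036  54:949  55:1039
  56:2592  57:1851  58:473  59:3189  60:3753  61:447
Giant step factor: 3235^(-62) ≡ 1359 (mod 3761).
Scan 2692·1359^i mod 3761 for i = 0, 1, …:
  i=0: 2692   i=1: 2736   i=2: 2356   i=3: 1193
  i=4: 296   i=5: 3598   i=6: 382   i=7: 120
  i=8: 1357   i=9: 1273     …   i=40: 3655
  i=41: 2625
Match at i=41, j=29: k = 41·62 + 29 = 2571.

2571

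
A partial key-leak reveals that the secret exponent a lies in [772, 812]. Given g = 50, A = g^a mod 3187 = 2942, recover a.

778

Compute 50^772 mod 3187 = 1469, then multiply by 50 repeatedly:
  50^772=1469  50^773=149  50^774=1076  50^775=2808  50^776=172
  50^777=2226  50^778=2942
Found 2942 at exponent 778.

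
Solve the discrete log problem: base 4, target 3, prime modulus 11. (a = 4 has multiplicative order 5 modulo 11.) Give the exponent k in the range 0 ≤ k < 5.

Successive powers of 4 modulo 11:
  4^0=1  4^1=4  4^2=5  4^3=9  4^4=3
So 4^4 ≡ 3 (mod 11), giving k = 4.

4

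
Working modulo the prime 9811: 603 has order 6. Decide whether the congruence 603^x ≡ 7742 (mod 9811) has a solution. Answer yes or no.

no

7742 ∈ ⟨603⟩ iff 7742^6 ≡ 1 (mod 9811), since |⟨603⟩| = 6.
7742^6 mod 9811 = 5728.
Since 5728 ≠ 1, 7742 does not lie in the subgroup.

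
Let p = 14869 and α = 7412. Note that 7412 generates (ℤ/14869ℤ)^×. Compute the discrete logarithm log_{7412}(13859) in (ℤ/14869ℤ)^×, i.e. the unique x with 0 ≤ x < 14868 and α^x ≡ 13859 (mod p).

875

Baby-step giant-step with m = ceil(sqrt(14868)) = 122.
Baby table (7412^j mod 14869 for j=0..121):
  0:1  1:7412  2:11658  3:5337  4:6304  5:6850  6:9434  7:10770
  8:10448  9:2824  10:10805  11:2226  12:9391  13:4303  14:14700  15:11237
  16:7375  17:5056  18:5192  19:2132  20:11506  21:8757  22:3699  23:13421
  24:2842  25:10400  26:3904  27:1374  28:13692  29:4179  30:2621  31:7938
  32:14692  33:11417  34:3325  35:6967  36:14236  37:6808  38:10379  39:11811
  40:9329  41:5698  42:5616  43:7461  44:3121  45:11557  46:175  47:3497
  48:3097  49:12097  50:2894  51:9230  52:491  53:11256  54:14382  55:3523
  56:2512  57:2956  58:7835  59:9575  60:163  61:3767  62:11891  63:7529
  64:1591  65:1375  66:6235  67:968  68:7958  69:14242  70:6673  71:5982
  72:14095  73:2546  74:2191  75:2744  76:12605  77:6333  78:13632  79:5529
  80:1984  81:14836  82:8177  83:1880  84:2307  85:134  86:11854  87:927
  88:1446  89:12072  90:10891  91:291  92:887  93:2346  94:6691  95:5577
  96:904  97:9398  98:11580  99:7092  100:3989  101:6896  102:8399  103:11754
  104:3177  105:10297  106:13656  107:4989  108:14134  109:9103  110:10783  111:2721
  112:5688  113:5841  114:9833  115:9227  116:7993  117:6020  118:13240  119:14349
  120:11700  121:4392
Giant step factor: 7412^(-122) ≡ 10877 (mod 14869).
Scan 13859·10877^i mod 14869 for i = 0, 1, …:
  i=0: 13859   i=1: 2421   i=2: 218   i=3: 7015
  i=4: 9316   i=5: 12766   i=6: 9060   i=7: 8757
Match at i=7, j=21: x = 7·122 + 21 = 875.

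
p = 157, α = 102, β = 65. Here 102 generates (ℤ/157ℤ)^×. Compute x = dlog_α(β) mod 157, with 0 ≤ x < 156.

9

Baby-step giant-step with m = ceil(sqrt(156)) = 13.
Baby table (102^j mod 157 for j=0..12):
  0:1  1:102  2:42  3:45  4:37  5:6  6:141  7:95
  8:113  9:65  10:36  11:61  12:99
Giant step factor: 102^(-13) ≡ 22 (mod 157).
Scan 65·22^i mod 157 for i = 0, 1, …:
  i=0: 65
Match at i=0, j=9: x = 0·13 + 9 = 9.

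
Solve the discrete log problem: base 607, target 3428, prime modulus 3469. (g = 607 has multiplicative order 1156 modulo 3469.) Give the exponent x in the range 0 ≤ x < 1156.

Baby-step giant-step with m = ceil(sqrt(1156)) = 34.
Baby table (607^j mod 3469 for j=0..33):
  0:1  1:607  2:735  3:2113  4:2530  5:2412  6:166  7:161
  8:595  9:389  10:231  11:1457  12:3273  13:2443  14:1638  15:2132
  16:187  17:2501  18:2154  19:3134  20:1326  21:74  22:3290  23:2355
  24:257  25:3363  26:1569  27:1877  28:1507  29:2402  30:1034  31:3218
  32:279  33:2841
Giant step factor: 607^(-34) ≡ 766 (mod 3469).
Scan 3428·766^i mod 3469 for i = 0, 1, …:
  i=0: 3428   i=1: 3284   i=2: 519   i=3: 2088
  i=4: 199   i=5: 3267   i=6: 1373   i=7: 611
  i=8: 3180   i=9: 642     …   i=14: 1217
  i=15: 2530
Match at i=15, j=4: x = 15·34 + 4 = 514.

514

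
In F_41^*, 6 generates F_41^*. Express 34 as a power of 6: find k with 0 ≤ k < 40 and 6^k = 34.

19

Successive powers of 6 modulo 41:
  6^0=1  6^1=6  6^2=36  6^3=11  6^4=25  6^5=27
  6^6=39  6^7=29  6^8=10  6^9=19  6^10=32  6^11=28
  6^12=4  6^13=24  6^14=21  6^15=3  6^16=18  6^17=26
  6^18=33  6^19=34
So 6^19 ≡ 34 (mod 41), giving k = 19.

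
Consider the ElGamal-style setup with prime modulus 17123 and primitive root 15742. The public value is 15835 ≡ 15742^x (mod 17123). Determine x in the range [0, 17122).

12179

Baby-step giant-step with m = ceil(sqrt(17122)) = 131.
Baby table (15742^j mod 17123 for j=0..130):
  0:1  1:15742  2:6508  3:2027  4:8885  5:7006  6:16332  7:13622
  8:6195  9:6205  10:9518  11:6106  12:9253  13:12488  14:14056  15:6146
  16:5382  17:15963  18:9521  19:1963  20:11654  21:1446  22:6465  23:10041
  24:3009  25:5460  26:10983  27:3455  28:5962  29:2641  30:17101  31:13259
  32:10931  33:6775  34:10006  35:17098  36:279  37:8530  38:694  39:474
  40:13203  41:2652  42:1910  43:16355  44:16105  45:1772  46:1457  47:8397
  48:13137  49:8183  50:457  51:2434  52:11877  53:1697  54:2294  55:16864
  56:15219  57:9605  58:5820  59:10390  60:484  61:16516  62:16363  63:5057
  64:2467  65:550  66:10985  67:693  68:1855  69:6695  70:625  71:10148
  72:9349  73:16896  74:5273  75:12385  76:2192  77:3619  78:2077  79:8327
  80:7069  81:14944  82:12674  83:14035  84:901  85:5698  86:7642  87:11289
  88:8944  89:11142  90:6475  91:13354  92:16720  93:8607  94:14218  95:5023
  96:15175  97:1877  98:10559  99:6817  100:3373  101:16466  102:16921  103:4994
  104:3855  105:1498  106:3145  107:5997  108:5675  109:5159  110:15712  111:13692
  112:12263  113:16567  114:14424  115:11628  116:3106  117:8487  118:8708  119:11721
  120:11657  121:14426  122:8866  123:16122  124:12541  125:9355  126:8610  127:10075
  128:7424  129:4133  130:11409
Giant step factor: 15742^(-131) ≡ 14807 (mod 17123).
Scan 15835·14807^i mod 17123 for i = 0, 1, …:
  i=0: 15835   i=1: 3606   i=2: 4528   i=3: 9551
  i=4: 2800   i=5: 4817   i=6: 8024   i=7: 11994
  i=8: 12525   i=9: 15585     …   i=91: 10058
  i=92: 10075
Match at i=92, j=127: x = 92·131 + 127 = 12179.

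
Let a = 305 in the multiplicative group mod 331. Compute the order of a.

330

The order of 305 must divide p − 1 = 330 = 2 · 3 · 5 · 11.
Divisors: 1, 2, 3, 5, 6, 10, 11, 15, 22, 30, 33, 55, 66, 110, 165, 330.
Check each in increasing order: 305^1 ≡ 305;  305^2 ≡ 14;  305^3 ≡ 298;  305^5 ≡ 200;  305^6 ≡ 96;  305^10 ≡ 280;  305^11 ≡ 2;  305^15 ≡ 61;  305^22 ≡ 4;  305^30 ≡ 80;  305^33 ≡ 8;  305^55 ≡ 32;  305^66 ≡ 64;  305^110 ≡ 31;  305^165 ≡ 330;  305^330 ≡ 1.
Smallest exponent giving 1 is 330.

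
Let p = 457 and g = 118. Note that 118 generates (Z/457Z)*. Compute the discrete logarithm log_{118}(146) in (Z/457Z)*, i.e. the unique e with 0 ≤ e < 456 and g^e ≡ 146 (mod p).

298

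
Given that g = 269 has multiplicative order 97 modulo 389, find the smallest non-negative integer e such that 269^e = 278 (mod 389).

95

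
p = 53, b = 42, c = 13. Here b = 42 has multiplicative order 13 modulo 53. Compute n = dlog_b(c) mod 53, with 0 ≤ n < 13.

Successive powers of 42 modulo 53:
  42^0=1  42^1=42  42^2=15  42^3=47  42^4=13
So 42^4 ≡ 13 (mod 53), giving n = 4.

4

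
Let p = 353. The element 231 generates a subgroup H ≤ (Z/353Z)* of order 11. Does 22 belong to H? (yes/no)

yes

22 ∈ ⟨231⟩ iff 22^11 ≡ 1 (mod 353), since |⟨231⟩| = 11.
22^11 mod 353 = 1.
Since 1 = 1, 22 lies in the subgroup.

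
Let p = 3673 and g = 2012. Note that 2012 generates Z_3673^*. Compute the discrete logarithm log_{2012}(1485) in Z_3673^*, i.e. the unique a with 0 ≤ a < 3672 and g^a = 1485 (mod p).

740

Baby-step giant-step with m = ceil(sqrt(3672)) = 61.
Baby table (2012^j mod 3673 for j=0..60):
  0:1  1:2012  2:498  3:2920  4:1913  5:3325  6:1367  7:3000
  8:1261  9:2762  10:3568  11:1774  12:2805  13:1932  14:1150  15:3483
  16:3385  17:878  18:3496  19:157  20:6  21:1053  22:2988  23:2828
  24:459  25:1585  26:856  27:3308  28:220  29:1880  30:3043  31:3298
  32:2138  33:573  34:3227  35:2533  36:1945  37:1595  38:2611  39:942
  40:36  41:2645  42:3236  43:2276  44:2754  45:2164  46:1463  47:1483
  48:1320  49:261  50:3566  51:1423  52:1809  53:3438  54:997  55:506
  56:651  57:2224  58:974  59:1979  60:216
Giant step factor: 2012^(-61) ≡ 2616 (mod 3673).
Scan 1485·2616^i mod 3673 for i = 0, 1, …:
  i=0: 1485   i=1: 2399   i=2: 2300   i=3: 426
  i=4: 1497   i=5: 734   i=6: 2838   i=7: 1075
  i=8: 2355   i=9: 1059   i=10: 902   i=11: 1566
  i=12: 1261
Match at i=12, j=8: a = 12·61 + 8 = 740.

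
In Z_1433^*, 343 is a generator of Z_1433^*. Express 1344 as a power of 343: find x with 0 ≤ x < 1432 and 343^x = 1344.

Baby-step giant-step with m = ceil(sqrt(1432)) = 38.
Baby table (343^j mod 1433 for j=0..37):
  0:1  1:343  2:143  3:327  4:387  5:905  6:887  7:445
  8:737  9:583  10:782  11:255  12:52  13:640  14:271  15:1241
  16:62  17:1204  18:268  19:212  20:1066  21:223  22:540  23:363
  24:1271  25:321  26:1195  27:47  28:358  29:989  30:1039  31:993
  32:978  33:132  34:853  35:247  36:174  37:929
Giant step factor: 343^(-38) ≡ 1422 (mod 1433).
Scan 1344·1422^i mod 1433 for i = 0, 1, …:
  i=0: 1344   i=1: 979   i=2: 695   i=3: 953
  i=4: 981   i=5: 673   i=6: 1195
Match at i=6, j=26: x = 6·38 + 26 = 254.

254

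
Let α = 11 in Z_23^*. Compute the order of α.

The order of 11 must divide p − 1 = 22 = 2 · 11.
Divisors: 1, 2, 11, 22.
Check each in increasing order: 11^1 ≡ 11;  11^2 ≡ 6;  11^11 ≡ 22;  11^22 ≡ 1.
Smallest exponent giving 1 is 22.

22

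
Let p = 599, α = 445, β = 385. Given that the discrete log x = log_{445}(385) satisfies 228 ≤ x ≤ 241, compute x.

232

Compute 445^228 mod 599 = 333, then multiply by 445 repeatedly:
  445^228=333  445^229=232  445^230=212  445^231=297  445^232=385
Found 385 at exponent 232.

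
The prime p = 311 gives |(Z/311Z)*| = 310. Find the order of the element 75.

155

The order of 75 must divide p − 1 = 310 = 2 · 5 · 31.
Divisors: 1, 2, 5, 10, 31, 62, 155, 310.
Check each in increasing order: 75^1 ≡ 75;  75^2 ≡ 27;  75^5 ≡ 250;  75^10 ≡ 300;  75^31 ≡ 6;  75^62 ≡ 36;  75^155 ≡ 1.
Smallest exponent giving 1 is 155.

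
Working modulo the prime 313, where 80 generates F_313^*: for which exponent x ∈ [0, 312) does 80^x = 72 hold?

58

Baby-step giant-step with m = ceil(sqrt(312)) = 18.
Baby table (80^j mod 313 for j=0..17):
  0:1  1:80  2:140  3:245  4:194  5:183  6:242  7:267
  8:76  9:133  10:311  11:153  12:33  13:136  14:238  15:260
  16:142  17:92
Giant step factor: 80^(-18) ≡ 35 (mod 313).
Scan 72·35^i mod 313 for i = 0, 1, …:
  i=0: 72   i=1: 16   i=2: 247   i=3: 194
Match at i=3, j=4: x = 3·18 + 4 = 58.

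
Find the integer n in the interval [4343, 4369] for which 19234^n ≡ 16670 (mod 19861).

4352

Compute 19234^4343 mod 19861 = 17232, then multiply by 19234 repeatedly:
  19234^4343=17232  19234^4344=19781  19234^4345=10438  19234^4346=9504  19234^4347=19153
  19234^4348=6974  19234^4349=16583  19234^4350=9623  19234^4351=4123  19234^4352=16670
Found 16670 at exponent 4352.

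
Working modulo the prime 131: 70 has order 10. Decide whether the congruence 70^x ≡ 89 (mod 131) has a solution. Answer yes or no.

⟨70⟩ has order 10; its elements mod 131 are {1, 42, 53, 58, 61, 70, 73, 78, 89, 130}.
89 is in this set.

yes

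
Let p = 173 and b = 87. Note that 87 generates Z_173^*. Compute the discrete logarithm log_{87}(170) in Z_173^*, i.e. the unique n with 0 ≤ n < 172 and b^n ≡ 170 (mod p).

Baby-step giant-step with m = ceil(sqrt(172)) = 14.
Baby table (87^j mod 173 for j=0..13):
  0:1  1:87  2:130  3:65  4:119  5:146  6:73  7:123
  8:148  9:74  10:37  11:105  12:139  13:156
Giant step factor: 87^(-14) ≡ 122 (mod 173).
Scan 170·122^i mod 173 for i = 0, 1, …:
  i=0: 170   i=1: 153   i=2: 155   i=3: 53
  i=4: 65
Match at i=4, j=3: n = 4·14 + 3 = 59.

59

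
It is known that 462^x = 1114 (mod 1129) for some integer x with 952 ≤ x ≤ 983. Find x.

958

Compute 462^952 mod 1129 = 384, then multiply by 462 repeatedly:
  462^952=384  462^953=155  462^954=483  462^955=733  462^956=1075
  462^957=1019  462^958=1114
Found 1114 at exponent 958.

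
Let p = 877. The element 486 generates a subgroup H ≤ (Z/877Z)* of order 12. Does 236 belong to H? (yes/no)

no

⟨486⟩ has order 12; its elements mod 877 are {1, 151, 240, 282, 283, 391, 486, 594, 595, 637, 726, 876}.
236 is not in this set.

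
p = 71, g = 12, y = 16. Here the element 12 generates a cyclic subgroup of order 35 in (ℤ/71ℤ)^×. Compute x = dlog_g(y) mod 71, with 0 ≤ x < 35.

Successive powers of 12 modulo 71:
  12^0=1  12^1=12  12^2=2  12^3=24  12^4=4  12^5=48
  12^6=8  12^7=25  12^8=16
So 12^8 ≡ 16 (mod 71), giving x = 8.

8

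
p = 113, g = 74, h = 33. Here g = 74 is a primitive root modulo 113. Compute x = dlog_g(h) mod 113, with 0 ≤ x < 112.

Baby-step giant-step with m = ceil(sqrt(112)) = 11.
Baby table (74^j mod 113 for j=0..10):
  0:1  1:74  2:52  3:6  4:105  5:86  6:36  7:65
  8:64  9:103  10:51
Giant step factor: 74^(-11) ≡ 108 (mod 113).
Scan 33·108^i mod 113 for i = 0, 1, …:
  i=0: 33   i=1: 61   i=2: 34   i=3: 56
  i=4: 59   i=5: 44   i=6: 6
Match at i=6, j=3: x = 6·11 + 3 = 69.

69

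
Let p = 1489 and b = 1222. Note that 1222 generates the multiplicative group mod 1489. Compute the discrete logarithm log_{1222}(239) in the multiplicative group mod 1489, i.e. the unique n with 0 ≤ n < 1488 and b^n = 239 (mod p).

570

Baby-step giant-step with m = ceil(sqrt(1488)) = 39.
Baby table (1222^j mod 1489 for j=0..38):
  0:1  1:1222  2:1306  3:1213  4:731  5:1371  6:237  7:748
  8:1299  9:104  10:523  11:325  12:1076  13:85  14:1129  15:824
  16:364  17:1086  18:393  19:788  20:1042  21:229  22:1395  23:1274
  24:823  25:631  26:1269  27:669  28:57  29:1160  30:1481  31:647
  32:1464  33:719  34:108  35:944  36:1082  37:1461  38:31
Giant step factor: 1222^(-39) ≡ 1004 (mod 1489).
Scan 239·1004^i mod 1489 for i = 0, 1, …:
  i=0: 239   i=1: 227   i=2: 91   i=3: 535
  i=4: 1100   i=5: 1051   i=6: 992   i=7: 1316
  i=8: 521   i=9: 445     …   i=13: 204
  i=14: 823
Match at i=14, j=24: n = 14·39 + 24 = 570.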